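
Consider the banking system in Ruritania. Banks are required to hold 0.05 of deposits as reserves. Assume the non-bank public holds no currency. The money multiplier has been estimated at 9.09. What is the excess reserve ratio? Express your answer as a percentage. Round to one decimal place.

Using m = 9.09. Since m = (1 + c)/(c + rr + e), the denominator satisfies c + rr + e = (1 + c)/m = (1 + 0) / 9.09 ≈ 0.110011.
With c = 0 and rr = 0.05, the excess reserve ratio is 0.110011 − 0 − 0.05 = 0.060011.

6.0%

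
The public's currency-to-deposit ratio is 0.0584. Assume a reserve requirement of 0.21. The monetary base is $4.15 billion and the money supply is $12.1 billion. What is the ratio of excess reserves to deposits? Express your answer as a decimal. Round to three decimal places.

Using m = M/MB = 12.1/4.15 ≈ 2.915663. Since m = (1 + c)/(c + rr + e), the denominator satisfies c + rr + e = (1 + c)/m = (1 + 0.0584) / 2.915663 ≈ 0.363005.
With c = 0.0584 and rr = 0.21, the ratio of excess reserves to deposits is 0.363005 − 0.0584 − 0.21 = 0.094605.

0.095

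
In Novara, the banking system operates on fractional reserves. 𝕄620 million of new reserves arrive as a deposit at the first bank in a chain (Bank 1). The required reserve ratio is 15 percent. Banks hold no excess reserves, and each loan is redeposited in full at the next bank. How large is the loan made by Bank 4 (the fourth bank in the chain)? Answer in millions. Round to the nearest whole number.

Each bank lends a fraction (1 − rr) = 0.8500 of the deposit it receives, so Bank 4 receives 620·0.8500^3 and lends 620·0.8500^4 ≈ 323.6439 million.

𝕄324 million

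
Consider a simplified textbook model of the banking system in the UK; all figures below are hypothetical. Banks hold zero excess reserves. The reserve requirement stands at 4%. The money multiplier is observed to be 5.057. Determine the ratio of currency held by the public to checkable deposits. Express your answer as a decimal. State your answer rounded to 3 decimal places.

0.197

Using m = 5.057. From m = (1 + c)/(c + rr + e), rearranging gives 1 + c = m·(c + rr + e), so c·(1 − m) = m·(rr + e) − 1.
Hence c = [m·(rr + e) − 1]/(1 − m) = [5.057 × (0.04 + 0) − 1] / (1 − 5.057) ≈ 0.196628.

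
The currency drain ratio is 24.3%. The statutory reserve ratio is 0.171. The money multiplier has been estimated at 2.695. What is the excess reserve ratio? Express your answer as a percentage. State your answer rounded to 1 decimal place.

Using m = 2.695. Since m = (1 + c)/(c + rr + e), the denominator satisfies c + rr + e = (1 + c)/m = (1 + 0.243) / 2.695 ≈ 0.461224.
With c = 0.243 and rr = 0.171, the excess reserve ratio is 0.461224 − 0.243 − 0.171 = 0.047224.

4.7%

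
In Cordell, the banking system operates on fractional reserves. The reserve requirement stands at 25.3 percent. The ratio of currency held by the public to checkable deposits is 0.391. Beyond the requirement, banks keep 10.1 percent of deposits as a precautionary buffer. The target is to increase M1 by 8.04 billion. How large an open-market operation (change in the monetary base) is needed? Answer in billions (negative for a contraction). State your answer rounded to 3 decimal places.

The money multiplier is m = (1 + c) / (rr + e + c) = (1 + 0.391) / (0.253 + 0.101 + 0.391) ≈ 1.86711.
ΔMB = ΔM / m = (+8.04) / 1.86711 ≈ 4.3061 billion.

4.306 billion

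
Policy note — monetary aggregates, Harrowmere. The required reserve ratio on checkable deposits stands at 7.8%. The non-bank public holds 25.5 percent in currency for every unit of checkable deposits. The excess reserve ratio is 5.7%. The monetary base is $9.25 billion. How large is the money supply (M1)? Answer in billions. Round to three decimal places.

$29.766 billion

The money multiplier is m = (1 + c) / (rr + e + c) = (1 + 0.255) / (0.078 + 0.057 + 0.255) ≈ 3.21795.
So M = m × MB = 3.21795 × 9.25 ≈ 29.766 billion.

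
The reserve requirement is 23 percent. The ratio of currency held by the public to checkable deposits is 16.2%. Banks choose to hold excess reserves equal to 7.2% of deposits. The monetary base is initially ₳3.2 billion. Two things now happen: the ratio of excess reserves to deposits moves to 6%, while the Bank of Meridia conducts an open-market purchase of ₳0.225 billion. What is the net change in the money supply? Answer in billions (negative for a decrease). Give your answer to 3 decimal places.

Before: m₁ = (1 + 0.162) / (0.23 + 0.072 + 0.162) ≈ 2.50431, MB₁ = 3.2, so M₁ = 2.50431 × 3.2 ≈ 8.0138 billion.
After: m₂ = (1 + 0.162) / (0.23 + 0.06 + 0.162) ≈ 2.57080, MB₂ = 3.2 + 0.225 = 3.425, so M₂ = 2.57080 × 3.425 ≈ 8.805 billion.
ΔM = M₂ − M₁ = 8.805 − 8.0138 = 0.7912 billion.

₳0.791 billion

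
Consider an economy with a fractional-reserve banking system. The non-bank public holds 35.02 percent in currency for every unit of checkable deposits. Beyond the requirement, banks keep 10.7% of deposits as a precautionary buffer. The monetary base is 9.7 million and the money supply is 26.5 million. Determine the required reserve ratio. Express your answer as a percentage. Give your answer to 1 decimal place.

3.7%

Using m = M/MB = 26.5/9.7 ≈ 2.731959. Since m = (1 + c)/(c + rr + e), the denominator satisfies c + rr + e = (1 + c)/m = (1 + 0.3502) / 2.731959 ≈ 0.494224.
With c = 0.3502 and e = 0.107, the required reserve ratio is 0.494224 − 0.3502 − 0.107 = 0.037024.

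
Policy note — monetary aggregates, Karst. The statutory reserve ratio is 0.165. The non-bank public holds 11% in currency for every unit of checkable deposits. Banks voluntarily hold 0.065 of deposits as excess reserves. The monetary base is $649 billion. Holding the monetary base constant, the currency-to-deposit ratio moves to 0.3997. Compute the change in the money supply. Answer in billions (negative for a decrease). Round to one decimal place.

-676.2 billion

Initially m₁ = (1 + 0.11) / (0.165 + 0.065 + 0.11) ≈ 3.26471, so M₁ = 3.26471 × 649 ≈ 2118.7968 billion.
After the change m₂ = (1 + 0.3997) / (0.165 + 0.065 + 0.3997) ≈ 2.22280, so M₂ = 2.22280 × 649 = 1442.5972 billion.
ΔM = M₂ − M₁ = 1442.5972 − 2118.7968 = -676.1996 billion.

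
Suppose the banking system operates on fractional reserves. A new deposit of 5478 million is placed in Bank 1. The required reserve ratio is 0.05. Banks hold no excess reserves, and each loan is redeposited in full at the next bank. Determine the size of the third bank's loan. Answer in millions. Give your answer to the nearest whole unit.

4697 million

Each bank lends a fraction (1 − rr) = 0.9500 of the deposit it receives, so Bank 3 receives 5478·0.9500^2 and lends 5478·0.9500^3 ≈ 4696.7002 million.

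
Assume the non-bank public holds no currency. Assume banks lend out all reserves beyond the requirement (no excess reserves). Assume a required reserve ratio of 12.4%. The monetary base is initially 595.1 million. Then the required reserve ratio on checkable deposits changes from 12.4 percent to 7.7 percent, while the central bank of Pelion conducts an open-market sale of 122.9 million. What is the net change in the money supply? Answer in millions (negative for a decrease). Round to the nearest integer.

Before: m₁ = 1 / (0.124) ≈ 8.0645, MB₁ = 595.1, so M₁ = 8.0645 × 595.1 ≈ 4799.184 million.
After: m₂ = 1 / (0.077) ≈ 12.9870, MB₂ = 595.1 − 122.9 = 472.2, so M₂ = 12.9870 × 472.2 = 6132.4614 million.
ΔM = M₂ − M₁ = 6132.4614 − 4799.184 = 1333.2774 million.

1333 million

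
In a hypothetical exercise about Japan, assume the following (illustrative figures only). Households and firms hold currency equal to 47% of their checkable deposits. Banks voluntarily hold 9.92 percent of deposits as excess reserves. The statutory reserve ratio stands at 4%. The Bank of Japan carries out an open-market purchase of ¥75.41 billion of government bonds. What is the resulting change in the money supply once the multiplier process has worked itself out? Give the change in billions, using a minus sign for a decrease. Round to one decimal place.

The money multiplier is m = (1 + c) / (rr + e + c) = (1 + 0.47) / (0.04 + 0.0992 + 0.47) ≈ 2.4130.
The purchase adds 75.41 billion of base, so ΔM = m × ΔMB = 2.4130 × (+75.41) ≈ 181.9643 billion.

¥182.0 billion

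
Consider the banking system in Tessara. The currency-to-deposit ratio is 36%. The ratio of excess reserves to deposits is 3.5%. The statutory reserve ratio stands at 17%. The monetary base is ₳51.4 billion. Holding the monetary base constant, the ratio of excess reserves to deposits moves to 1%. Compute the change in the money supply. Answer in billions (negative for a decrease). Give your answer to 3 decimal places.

₳5.728 billion

Initially m₁ = (1 + 0.36) / (0.17 + 0.035 + 0.36) ≈ 2.407080, so M₁ = 2.407080 × 51.4 ≈ 123.7239 billion.
After the change m₂ = (1 + 0.36) / (0.17 + 0.01 + 0.36) ≈ 2.518519, so M₂ = 2.518519 × 51.4 ≈ 129.4519 billion.
ΔM = M₂ − M₁ = 129.4519 − 123.7239 = 5.728 billion.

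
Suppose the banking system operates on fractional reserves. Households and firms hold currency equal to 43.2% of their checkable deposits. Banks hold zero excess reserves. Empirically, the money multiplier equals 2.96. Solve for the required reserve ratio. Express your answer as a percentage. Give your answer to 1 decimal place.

5.2%

Using m = 2.96. Since m = (1 + c)/(c + rr + e), the denominator satisfies c + rr + e = (1 + c)/m = (1 + 0.432) / 2.96 ≈ 0.483784.
With c = 0.432 and e = 0, the required reserve ratio is 0.483784 − 0.432 − 0 = 0.051784.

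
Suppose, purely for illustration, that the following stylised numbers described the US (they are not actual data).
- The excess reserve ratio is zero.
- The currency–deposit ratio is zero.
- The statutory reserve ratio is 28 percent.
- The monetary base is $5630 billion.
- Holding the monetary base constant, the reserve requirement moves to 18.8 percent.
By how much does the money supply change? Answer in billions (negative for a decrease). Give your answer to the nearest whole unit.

Initially m₁ = 1 / (0.28) ≈ 3.57143, so M₁ = 3.57143 × 5630 = 20107.1509 billion.
After the change m₂ = 1 / (0.188) ≈ 5.31915, so M₂ = 5.31915 × 5630 = 29946.8145 billion.
ΔM = M₂ − M₁ = 29946.8145 − 20107.1509 = 9839.6636 billion.

$9840 billion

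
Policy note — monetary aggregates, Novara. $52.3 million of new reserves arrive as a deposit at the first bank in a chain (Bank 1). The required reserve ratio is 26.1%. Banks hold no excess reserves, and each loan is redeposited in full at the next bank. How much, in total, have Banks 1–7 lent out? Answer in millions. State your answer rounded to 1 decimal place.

$130.3 million

Bank i lends (1 − rr)^i of the original deposit: Bank 1 lends 52.3·0.7390 = 38.6497, Bank 2 lends 52.3·0.7390² ≈ 28.5621, and so on.
Summing a geometric series: total = 52.3·[0.7390·(1 − 0.7390^7) / (1 − 0.7390)] ≈ 130.2587 million.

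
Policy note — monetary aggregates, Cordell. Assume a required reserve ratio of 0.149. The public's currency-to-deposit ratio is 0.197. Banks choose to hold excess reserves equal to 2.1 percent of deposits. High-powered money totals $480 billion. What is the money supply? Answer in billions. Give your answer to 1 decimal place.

$1565.6 billion

The money multiplier is m = (1 + c) / (rr + e + c) = (1 + 0.197) / (0.149 + 0.021 + 0.197) ≈ 3.26158.
So M = m × MB = 3.26158 × 480 = 1565.5584 billion.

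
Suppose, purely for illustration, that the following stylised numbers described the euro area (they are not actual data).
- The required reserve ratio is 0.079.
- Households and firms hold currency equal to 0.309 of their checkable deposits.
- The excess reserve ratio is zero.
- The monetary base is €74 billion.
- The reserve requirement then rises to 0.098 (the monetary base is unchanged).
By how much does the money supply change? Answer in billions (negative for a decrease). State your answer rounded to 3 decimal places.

Initially m₁ = (1 + 0.309) / (0.079 + 0.309) ≈ 3.373711, so M₁ = 3.373711 × 74 ≈ 249.6546 billion.
After the change m₂ = (1 + 0.309) / (0.098 + 0.309) ≈ 3.216216, so M₂ = 3.216216 × 74 ≈ 238 billion.
ΔM = M₂ − M₁ = 238 − 249.6546 = -11.6546 billion.

-11.655 billion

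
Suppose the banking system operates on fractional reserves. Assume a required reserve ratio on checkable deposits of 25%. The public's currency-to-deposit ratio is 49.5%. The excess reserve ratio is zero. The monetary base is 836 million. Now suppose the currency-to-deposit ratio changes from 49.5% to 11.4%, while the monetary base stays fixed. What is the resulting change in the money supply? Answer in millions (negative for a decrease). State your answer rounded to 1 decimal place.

Initially m₁ = (1 + 0.495) / (0.25 + 0.495) ≈ 2.00671, so M₁ = 2.00671 × 836 ≈ 1677.6096 million.
After the change m₂ = (1 + 0.114) / (0.25 + 0.114) ≈ 3.06044, so M₂ = 3.06044 × 836 ≈ 2558.5278 million.
ΔM = M₂ − M₁ = 2558.5278 − 1677.6096 = 880.9182 million.

880.9 million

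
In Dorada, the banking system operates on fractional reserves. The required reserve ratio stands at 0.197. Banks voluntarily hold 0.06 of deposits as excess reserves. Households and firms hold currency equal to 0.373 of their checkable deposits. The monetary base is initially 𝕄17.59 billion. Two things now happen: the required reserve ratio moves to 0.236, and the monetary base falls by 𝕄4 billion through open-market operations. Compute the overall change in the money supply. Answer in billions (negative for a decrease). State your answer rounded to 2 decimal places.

Before: m₁ = (1 + 0.373) / (0.197 + 0.06 + 0.373) ≈ 2.17937, MB₁ = 17.59, so M₁ = 2.17937 × 17.59 ≈ 38.3351 billion.
After: m₂ = (1 + 0.373) / (0.236 + 0.06 + 0.373) ≈ 2.05232, MB₂ = 17.59 − 4 = 13.59, so M₂ = 2.05232 × 13.59 ≈ 27.891 billion.
ΔM = M₂ − M₁ = 27.891 − 38.3351 = -10.4441 billion.

-10.44 billion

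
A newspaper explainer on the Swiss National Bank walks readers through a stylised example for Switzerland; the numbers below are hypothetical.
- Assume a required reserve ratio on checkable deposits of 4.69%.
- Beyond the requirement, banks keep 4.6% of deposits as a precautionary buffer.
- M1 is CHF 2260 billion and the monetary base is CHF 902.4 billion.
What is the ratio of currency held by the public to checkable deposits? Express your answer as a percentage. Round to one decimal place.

Using m = M/MB = 2260/902.4 ≈ 2.504433. From m = (1 + c)/(c + rr + e), rearranging gives 1 + c = m·(c + rr + e), so c·(1 − m) = m·(rr + e) − 1.
Hence c = [m·(rr + e) − 1]/(1 − m) = [2.504433 × (0.0469 + 0.046) − 1] / (1 − 2.504433) ≈ 0.510051.

51.0%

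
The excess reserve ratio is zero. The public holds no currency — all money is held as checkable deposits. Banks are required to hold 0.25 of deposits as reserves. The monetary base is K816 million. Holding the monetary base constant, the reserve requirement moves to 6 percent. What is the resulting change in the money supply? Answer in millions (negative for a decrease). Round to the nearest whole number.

K10336 million

Initially m₁ = 1 / (0.25) = 4, so M₁ = 4 × 816 = 3264 million.
After the change m₂ = 1 / (0.06) ≈ 16.6667, so M₂ = 16.6667 × 816 = 13600.0272 million.
ΔM = M₂ − M₁ = 13600.0272 − 3264 = 10336.0272 million.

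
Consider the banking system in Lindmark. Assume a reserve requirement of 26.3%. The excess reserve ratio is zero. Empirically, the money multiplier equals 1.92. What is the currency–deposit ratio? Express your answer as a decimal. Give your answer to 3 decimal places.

0.538

Using m = 1.92. From m = (1 + c)/(c + rr + e), rearranging gives 1 + c = m·(c + rr + e), so c·(1 − m) = m·(rr + e) − 1.
Hence c = [m·(rr + e) − 1]/(1 − m) = [1.92 × (0.263 + 0) − 1] / (1 − 1.92) ≈ 0.538087.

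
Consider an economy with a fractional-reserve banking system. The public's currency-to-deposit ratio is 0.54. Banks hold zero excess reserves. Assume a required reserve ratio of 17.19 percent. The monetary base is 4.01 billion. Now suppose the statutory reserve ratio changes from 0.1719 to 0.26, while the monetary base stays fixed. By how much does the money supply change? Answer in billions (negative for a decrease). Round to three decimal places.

Initially m₁ = (1 + 0.54) / (0.1719 + 0.54) ≈ 2.16323, so M₁ = 2.16323 × 4.01 ≈ 8.6746 billion.
After the change m₂ = (1 + 0.54) / (0.26 + 0.54) = 1.92500, so M₂ = 1.92500 × 4.01 ≈ 7.7192 billion.
ΔM = M₂ − M₁ = 7.7192 − 8.6746 = -0.9554 billion.

-0.955 billion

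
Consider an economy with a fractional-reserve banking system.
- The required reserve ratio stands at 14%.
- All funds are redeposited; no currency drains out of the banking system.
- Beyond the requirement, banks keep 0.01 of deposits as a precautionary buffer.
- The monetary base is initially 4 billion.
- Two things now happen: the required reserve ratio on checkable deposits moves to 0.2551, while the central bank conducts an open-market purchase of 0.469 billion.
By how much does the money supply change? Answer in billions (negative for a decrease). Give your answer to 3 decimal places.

Before: m₁ = 1 / (0.14 + 0.01) ≈ 6.66667, MB₁ = 4, so M₁ = 6.66667 × 4 ≈ 26.6667 billion.
After: m₂ = 1 / (0.2551 + 0.01) ≈ 3.77216, MB₂ = 4 + 0.469 = 4.469, so M₂ = 3.77216 × 4.469 ≈ 16.8578 billion.
ΔM = M₂ − M₁ = 16.8578 − 26.6667 = -9.8089 billion.

-9.809 billion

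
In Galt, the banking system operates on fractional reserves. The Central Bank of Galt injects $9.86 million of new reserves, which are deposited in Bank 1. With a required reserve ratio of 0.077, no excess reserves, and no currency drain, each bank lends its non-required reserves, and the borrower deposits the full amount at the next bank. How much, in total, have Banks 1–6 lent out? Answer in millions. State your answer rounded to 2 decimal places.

Bank i lends (1 − rr)^i of the original deposit: Bank 1 lends 9.86·0.9230 ≈ 9.1008, Bank 2 lends 9.86·0.9230² ≈ 8.4000, and so on.
Summing a geometric series: total = 9.86·[0.9230·(1 − 0.9230^6) / (1 − 0.9230)] ≈ 45.1120 million.

$45.11 million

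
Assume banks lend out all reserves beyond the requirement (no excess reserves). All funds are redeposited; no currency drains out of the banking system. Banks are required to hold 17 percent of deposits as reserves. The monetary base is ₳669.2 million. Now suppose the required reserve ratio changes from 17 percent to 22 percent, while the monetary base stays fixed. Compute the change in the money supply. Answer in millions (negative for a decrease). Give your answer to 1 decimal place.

-894.7 million

Initially m₁ = 1 / (0.17) ≈ 5.88235, so M₁ = 5.88235 × 669.2 ≈ 3936.4686 million.
After the change m₂ = 1 / (0.22) ≈ 4.54545, so M₂ = 4.54545 × 669.2 ≈ 3041.8151 million.
ΔM = M₂ − M₁ = 3041.8151 − 3936.4686 = -894.6535 million.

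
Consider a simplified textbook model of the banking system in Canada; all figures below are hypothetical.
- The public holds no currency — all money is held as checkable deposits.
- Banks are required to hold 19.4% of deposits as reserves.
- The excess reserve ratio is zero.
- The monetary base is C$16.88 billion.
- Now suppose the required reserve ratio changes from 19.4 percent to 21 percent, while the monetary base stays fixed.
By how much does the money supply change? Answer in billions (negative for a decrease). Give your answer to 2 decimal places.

Initially m₁ = 1 / (0.194) ≈ 5.15464, so M₁ = 5.15464 × 16.88 ≈ 87.0103 billion.
After the change m₂ = 1 / (0.21) ≈ 4.76190, so M₂ = 4.76190 × 16.88 ≈ 80.3809 billion.
ΔM = M₂ − M₁ = 80.3809 − 87.0103 = -6.6294 billion.

-6.63 billion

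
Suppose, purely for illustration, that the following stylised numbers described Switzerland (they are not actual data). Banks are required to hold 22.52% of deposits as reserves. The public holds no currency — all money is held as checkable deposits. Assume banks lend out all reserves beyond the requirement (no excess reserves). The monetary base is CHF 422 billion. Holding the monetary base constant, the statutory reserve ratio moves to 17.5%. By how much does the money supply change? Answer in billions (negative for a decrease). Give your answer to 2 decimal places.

Initially m₁ = 1 / (0.2252) ≈ 4.440497, so M₁ = 4.440497 × 422 ≈ 1873.8897 billion.
After the change m₂ = 1 / (0.175) ≈ 5.714286, so M₂ = 5.714286 × 422 ≈ 2411.4287 billion.
ΔM = M₂ − M₁ = 2411.4287 − 1873.8897 = 537.539 billion.

CHF 537.54 billion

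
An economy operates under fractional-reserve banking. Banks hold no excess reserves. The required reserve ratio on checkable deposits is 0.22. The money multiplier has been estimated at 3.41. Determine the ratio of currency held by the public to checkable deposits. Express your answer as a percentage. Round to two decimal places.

Using m = 3.41. From m = (1 + c)/(c + rr + e), rearranging gives 1 + c = m·(c + rr + e), so c·(1 − m) = m·(rr + e) − 1.
Hence c = [m·(rr + e) − 1]/(1 − m) = [3.41 × (0.22 + 0) − 1] / (1 − 3.41) ≈ 0.103651.

10.37%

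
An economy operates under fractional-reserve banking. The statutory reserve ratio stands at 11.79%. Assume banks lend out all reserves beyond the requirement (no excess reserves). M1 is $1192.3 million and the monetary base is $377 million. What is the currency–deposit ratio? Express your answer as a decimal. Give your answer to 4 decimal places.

Using m = M/MB = 1192.3/377 ≈ 3.162599. From m = (1 + c)/(c + rr + e), rearranging gives 1 + c = m·(c + rr + e), so c·(1 − m) = m·(rr + e) − 1.
Hence c = [m·(rr + e) − 1]/(1 − m) = [3.162599 × (0.1179 + 0) − 1] / (1 − 3.162599) ≈ 0.289989.

0.2900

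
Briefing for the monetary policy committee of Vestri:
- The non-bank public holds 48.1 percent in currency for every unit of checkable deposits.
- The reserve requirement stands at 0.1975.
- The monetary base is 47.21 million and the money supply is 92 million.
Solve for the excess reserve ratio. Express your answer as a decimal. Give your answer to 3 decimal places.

Using m = M/MB = 92/47.21 ≈ 1.948740. Since m = (1 + c)/(c + rr + e), the denominator satisfies c + rr + e = (1 + c)/m = (1 + 0.481) / 1.948740 ≈ 0.759978.
With c = 0.481 and rr = 0.1975, the excess reserve ratio is 0.759978 − 0.481 − 0.1975 = 0.081478.

0.081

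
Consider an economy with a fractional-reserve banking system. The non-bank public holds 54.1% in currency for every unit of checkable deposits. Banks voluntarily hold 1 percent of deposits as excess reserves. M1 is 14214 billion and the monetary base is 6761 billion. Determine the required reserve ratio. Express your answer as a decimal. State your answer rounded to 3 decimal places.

Using m = M/MB = 14214/6761 ≈ 2.102352. Since m = (1 + c)/(c + rr + e), the denominator satisfies c + rr + e = (1 + c)/m = (1 + 0.541) / 2.102352 ≈ 0.732989.
With c = 0.541 and e = 0.01, the required reserve ratio is 0.732989 − 0.541 − 0.01 = 0.181989.

0.182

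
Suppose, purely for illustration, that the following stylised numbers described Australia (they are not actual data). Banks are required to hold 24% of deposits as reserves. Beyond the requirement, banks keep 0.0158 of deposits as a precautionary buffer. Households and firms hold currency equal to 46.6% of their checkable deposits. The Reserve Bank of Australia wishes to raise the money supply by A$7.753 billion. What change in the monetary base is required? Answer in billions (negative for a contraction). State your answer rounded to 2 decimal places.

The money multiplier is m = (1 + c) / (rr + e + c) = (1 + 0.466) / (0.24 + 0.0158 + 0.466) ≈ 2.0310.
ΔMB = ΔM / m = (+7.753) / 2.0310 ≈ 3.8173 billion.

A$3.82 billion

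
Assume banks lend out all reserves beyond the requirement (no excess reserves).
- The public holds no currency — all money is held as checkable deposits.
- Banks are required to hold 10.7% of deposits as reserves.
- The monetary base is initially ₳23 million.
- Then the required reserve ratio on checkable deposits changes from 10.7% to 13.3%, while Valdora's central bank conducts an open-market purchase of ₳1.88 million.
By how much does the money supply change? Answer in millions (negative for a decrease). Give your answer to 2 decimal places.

Before: m₁ = 1 / (0.107) ≈ 9.34579, MB₁ = 23, so M₁ = 9.34579 × 23 ≈ 214.9532 million.
After: m₂ = 1 / (0.133) ≈ 7.51880, MB₂ = 23 + 1.88 = 24.88, so M₂ = 7.51880 × 24.88 ≈ 187.0677 million.
ΔM = M₂ − M₁ = 187.0677 − 214.9532 = -27.8855 million.

-27.89 million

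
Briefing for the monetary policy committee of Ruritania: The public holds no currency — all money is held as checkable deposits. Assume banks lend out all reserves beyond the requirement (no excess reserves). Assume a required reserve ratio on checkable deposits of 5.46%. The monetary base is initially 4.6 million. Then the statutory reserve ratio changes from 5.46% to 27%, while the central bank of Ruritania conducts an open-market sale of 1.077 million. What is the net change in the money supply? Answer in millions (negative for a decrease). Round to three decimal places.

-71.201 million

Before: m₁ = 1 / (0.0546) ≈ 18.31502, MB₁ = 4.6, so M₁ = 18.31502 × 4.6 ≈ 84.2491 million.
After: m₂ = 1 / (0.27) ≈ 3.70370, MB₂ = 4.6 − 1.077 = 3.523, so M₂ = 3.70370 × 3.523 ≈ 13.0481 million.
ΔM = M₂ − M₁ = 13.0481 − 84.2491 = -71.201 million.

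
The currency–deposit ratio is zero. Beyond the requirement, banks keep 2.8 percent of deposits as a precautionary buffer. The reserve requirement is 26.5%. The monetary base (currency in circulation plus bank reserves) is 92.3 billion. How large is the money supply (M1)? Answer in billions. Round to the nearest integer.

The money multiplier is m = 1 / (rr + e) = 1 / (0.265 + 0.028) ≈ 3.4130.
So M = m × MB = 3.4130 × 92.3 = 315.0199 billion.

315 billion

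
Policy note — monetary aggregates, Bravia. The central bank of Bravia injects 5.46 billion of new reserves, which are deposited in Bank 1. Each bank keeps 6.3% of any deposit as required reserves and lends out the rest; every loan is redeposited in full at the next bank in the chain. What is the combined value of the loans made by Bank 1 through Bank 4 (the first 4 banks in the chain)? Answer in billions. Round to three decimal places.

Bank i lends (1 − rr)^i of the original deposit: Bank 1 lends 5.46·0.9370 ≈ 5.1160, Bank 2 lends 5.46·0.9370² ≈ 4.7937, and so on.
Summing a geometric series: total = 5.46·[0.9370·(1 − 0.9370^4) / (1 − 0.9370)] ≈ 18.6102 billion.

18.610 billion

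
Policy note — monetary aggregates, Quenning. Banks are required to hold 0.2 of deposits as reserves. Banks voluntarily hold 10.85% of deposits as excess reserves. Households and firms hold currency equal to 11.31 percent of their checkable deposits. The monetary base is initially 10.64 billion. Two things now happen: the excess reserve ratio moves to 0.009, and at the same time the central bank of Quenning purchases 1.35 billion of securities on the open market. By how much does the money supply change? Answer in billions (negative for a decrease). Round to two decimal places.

Before: m₁ = (1 + 0.1131) / (0.2 + 0.1085 + 0.1131) ≈ 2.64018, MB₁ = 10.64, so M₁ = 2.64018 × 10.64 ≈ 28.0915 billion.
After: m₂ = (1 + 0.1131) / (0.2 + 0.009 + 0.1131) ≈ 3.45576, MB₂ = 10.64 + 1.35 = 11.99, so M₂ = 3.45576 × 11.99 ≈ 41.4346 billion.
ΔM = M₂ − M₁ = 41.4346 − 28.0915 = 13.3431 billion.

13.34 billion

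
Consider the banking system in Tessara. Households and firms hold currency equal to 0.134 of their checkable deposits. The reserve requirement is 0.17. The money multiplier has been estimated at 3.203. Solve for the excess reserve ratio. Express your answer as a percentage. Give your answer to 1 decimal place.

Using m = 3.203. Since m = (1 + c)/(c + rr + e), the denominator satisfies c + rr + e = (1 + c)/m = (1 + 0.134) / 3.203 ≈ 0.354043.
With c = 0.134 and rr = 0.17, the excess reserve ratio is 0.354043 − 0.134 − 0.17 = 0.050043.

5.0%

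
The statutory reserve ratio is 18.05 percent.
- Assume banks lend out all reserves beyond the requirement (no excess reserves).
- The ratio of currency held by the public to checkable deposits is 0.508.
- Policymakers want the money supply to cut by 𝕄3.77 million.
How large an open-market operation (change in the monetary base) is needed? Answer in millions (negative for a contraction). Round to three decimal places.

The money multiplier is m = (1 + c) / (rr + c) = (1 + 0.508) / (0.1805 + 0.508) ≈ 2.19027.
ΔMB = ΔM / m = (−3.77) / 2.19027 ≈ -1.7212 million.

-1.721 million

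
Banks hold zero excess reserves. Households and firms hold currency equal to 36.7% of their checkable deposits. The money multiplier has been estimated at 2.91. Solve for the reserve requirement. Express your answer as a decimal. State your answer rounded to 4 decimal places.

0.1028

Using m = 2.91. Since m = (1 + c)/(c + rr + e), the denominator satisfies c + rr + e = (1 + c)/m = (1 + 0.367) / 2.91 ≈ 0.469759.
With c = 0.367 and e = 0, the reserve requirement is 0.469759 − 0.367 − 0 = 0.102759.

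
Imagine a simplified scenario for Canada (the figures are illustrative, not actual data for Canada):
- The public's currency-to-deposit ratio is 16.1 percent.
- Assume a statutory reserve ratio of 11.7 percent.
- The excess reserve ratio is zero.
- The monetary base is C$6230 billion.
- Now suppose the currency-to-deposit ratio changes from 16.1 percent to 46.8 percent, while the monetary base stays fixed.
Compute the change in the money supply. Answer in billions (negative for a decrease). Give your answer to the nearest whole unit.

Initially m₁ = (1 + 0.161) / (0.117 + 0.161) ≈ 4.17626, so M₁ = 4.17626 × 6230 = 26018.0998 billion.
After the change m₂ = (1 + 0.468) / (0.117 + 0.468) ≈ 2.50940, so M₂ = 2.50940 × 6230 = 15633.562 billion.
ΔM = M₂ − M₁ = 15633.562 − 26018.0998 = -10384.5378 billion.

-10385 billion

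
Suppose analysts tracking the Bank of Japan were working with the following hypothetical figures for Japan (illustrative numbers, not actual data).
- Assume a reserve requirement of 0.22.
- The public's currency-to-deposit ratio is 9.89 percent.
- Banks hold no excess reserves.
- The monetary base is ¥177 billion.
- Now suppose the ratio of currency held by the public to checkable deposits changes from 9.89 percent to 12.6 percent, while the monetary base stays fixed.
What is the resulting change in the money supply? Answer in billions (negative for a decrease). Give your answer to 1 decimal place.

-33.9 billion

Initially m₁ = (1 + 0.0989) / (0.22 + 0.0989) ≈ 3.44591, so M₁ = 3.44591 × 177 ≈ 609.9261 billion.
After the change m₂ = (1 + 0.126) / (0.22 + 0.126) ≈ 3.25434, so M₂ = 3.25434 × 177 ≈ 576.0182 billion.
ΔM = M₂ − M₁ = 576.0182 − 609.9261 = -33.9079 billion.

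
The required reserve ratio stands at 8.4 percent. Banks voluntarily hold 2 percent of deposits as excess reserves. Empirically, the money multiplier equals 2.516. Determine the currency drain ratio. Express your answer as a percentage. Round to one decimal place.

Using m = 2.516. From m = (1 + c)/(c + rr + e), rearranging gives 1 + c = m·(c + rr + e), so c·(1 − m) = m·(rr + e) − 1.
Hence c = [m·(rr + e) − 1]/(1 − m) = [2.516 × (0.084 + 0.02) − 1] / (1 − 2.516) ≈ 0.487029.

48.7%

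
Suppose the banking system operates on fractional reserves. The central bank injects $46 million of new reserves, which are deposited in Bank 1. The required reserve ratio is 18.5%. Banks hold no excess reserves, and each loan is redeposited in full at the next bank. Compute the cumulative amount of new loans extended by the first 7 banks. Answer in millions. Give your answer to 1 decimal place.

Bank i lends (1 − rr)^i of the original deposit: Bank 1 lends 46·0.8150 = 37.4900, Bank 2 lends 46·0.8150² ≈ 30.5543, and so on.
Summing a geometric series: total = 46·[0.8150·(1 − 0.8150^7) / (1 − 0.8150)] ≈ 154.2485 million.

$154.2 million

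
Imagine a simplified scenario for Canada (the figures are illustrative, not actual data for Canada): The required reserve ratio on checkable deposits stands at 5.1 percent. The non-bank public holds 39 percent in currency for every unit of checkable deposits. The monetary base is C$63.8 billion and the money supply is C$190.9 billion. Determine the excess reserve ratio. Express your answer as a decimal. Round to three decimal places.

0.024

Using m = M/MB = 190.9/63.8 ≈ 2.992163. Since m = (1 + c)/(c + rr + e), the denominator satisfies c + rr + e = (1 + c)/m = (1 + 0.39) / 2.992163 ≈ 0.464547.
With c = 0.39 and rr = 0.051, the excess reserve ratio is 0.464547 − 0.39 − 0.051 = 0.023547.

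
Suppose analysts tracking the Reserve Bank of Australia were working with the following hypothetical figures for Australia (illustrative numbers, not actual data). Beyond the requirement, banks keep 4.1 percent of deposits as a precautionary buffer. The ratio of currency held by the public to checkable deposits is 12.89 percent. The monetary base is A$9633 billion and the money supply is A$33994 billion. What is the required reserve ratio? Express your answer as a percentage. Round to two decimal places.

15.00%

Using m = M/MB = 33994/9633 ≈ 3.528911. Since m = (1 + c)/(c + rr + e), the denominator satisfies c + rr + e = (1 + c)/m = (1 + 0.1289) / 3.528911 ≈ 0.319900.
With c = 0.1289 and e = 0.041, the required reserve ratio is 0.319900 − 0.1289 − 0.041 = 0.15.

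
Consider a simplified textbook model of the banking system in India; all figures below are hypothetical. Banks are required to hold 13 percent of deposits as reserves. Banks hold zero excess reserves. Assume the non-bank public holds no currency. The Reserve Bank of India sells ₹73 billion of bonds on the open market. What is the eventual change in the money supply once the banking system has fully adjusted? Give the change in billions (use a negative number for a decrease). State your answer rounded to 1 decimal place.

The simple money multiplier is m = 1/rr = 1/0.13 ≈ 7.6923.
An open-market sale reduces the monetary base by 73 billion, so ΔM = m × ΔMB = 7.6923 × (−73) = -561.5379 billion.

-561.5 billion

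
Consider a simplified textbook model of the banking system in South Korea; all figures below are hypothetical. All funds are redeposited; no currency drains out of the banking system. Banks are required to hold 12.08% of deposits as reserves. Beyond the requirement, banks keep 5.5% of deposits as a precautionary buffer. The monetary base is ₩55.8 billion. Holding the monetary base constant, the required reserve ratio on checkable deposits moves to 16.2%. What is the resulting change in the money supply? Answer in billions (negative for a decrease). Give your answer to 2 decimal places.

-60.26 billion

Initially m₁ = 1 / (0.1208 + 0.055) ≈ 5.68828, so M₁ = 5.68828 × 55.8 ≈ 317.406 billion.
After the change m₂ = 1 / (0.162 + 0.055) ≈ 4.60829, so M₂ = 4.60829 × 55.8 ≈ 257.1426 billion.
ΔM = M₂ − M₁ = 257.1426 − 317.406 = -60.2634 billion.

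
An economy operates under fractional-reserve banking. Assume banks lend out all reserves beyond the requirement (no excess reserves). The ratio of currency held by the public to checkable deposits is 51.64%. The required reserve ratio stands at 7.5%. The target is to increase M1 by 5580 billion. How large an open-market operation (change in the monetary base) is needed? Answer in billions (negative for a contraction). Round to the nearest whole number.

The money multiplier is m = (1 + c) / (rr + c) = (1 + 0.5164) / (0.075 + 0.5164) ≈ 2.56409.
ΔMB = ΔM / m = (+5580) / 2.56409 ≈ 2176.2107 billion.

2176 billion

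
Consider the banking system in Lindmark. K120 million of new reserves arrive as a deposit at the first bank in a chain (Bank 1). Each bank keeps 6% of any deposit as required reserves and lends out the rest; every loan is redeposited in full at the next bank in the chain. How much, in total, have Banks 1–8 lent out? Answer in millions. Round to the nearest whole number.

K734 million

Bank i lends (1 − rr)^i of the original deposit: Bank 1 lends 120·0.9400 = 112.8000, Bank 2 lends 120·0.9400² = 106.0320, and so on.
Summing a geometric series: total = 120·[0.9400·(1 − 0.9400^8) / (1 − 0.9400)] ≈ 734.0104 million.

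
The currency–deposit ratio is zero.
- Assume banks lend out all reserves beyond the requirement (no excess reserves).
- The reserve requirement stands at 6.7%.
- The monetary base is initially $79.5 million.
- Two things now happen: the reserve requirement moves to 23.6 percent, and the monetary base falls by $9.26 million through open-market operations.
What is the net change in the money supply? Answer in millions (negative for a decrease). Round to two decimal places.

-888.94 million

Before: m₁ = 1 / (0.067) ≈ 14.92537, MB₁ = 79.5, so M₁ = 14.92537 × 79.5 ≈ 1186.5669 million.
After: m₂ = 1 / (0.236) ≈ 4.23729, MB₂ = 79.5 − 9.26 = 70.24, so M₂ = 4.23729 × 70.24 ≈ 297.6272 million.
ΔM = M₂ − M₁ = 297.6272 − 1186.5669 = -888.9397 million.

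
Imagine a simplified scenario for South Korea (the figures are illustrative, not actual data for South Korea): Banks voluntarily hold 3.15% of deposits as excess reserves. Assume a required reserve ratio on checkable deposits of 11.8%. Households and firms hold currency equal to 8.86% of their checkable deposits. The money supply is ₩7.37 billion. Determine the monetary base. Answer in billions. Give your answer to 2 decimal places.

The money multiplier is m = (1 + c) / (rr + e + c) = (1 + 0.0886) / (0.118 + 0.0315 + 0.0886) ≈ 4.5720.
MB = M / m = 7.37 / 4.5720 ≈ 1.612 billion.

₩1.61 billion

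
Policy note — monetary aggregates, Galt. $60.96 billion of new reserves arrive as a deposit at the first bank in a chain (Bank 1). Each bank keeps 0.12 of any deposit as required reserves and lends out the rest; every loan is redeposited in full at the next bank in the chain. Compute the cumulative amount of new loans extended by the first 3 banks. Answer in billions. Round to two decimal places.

$142.39 billion

Bank i lends (1 − rr)^i of the original deposit: Bank 1 lends 60.96·0.8800 = 53.6448, Bank 2 lends 60.96·0.8800² ≈ 47.2074, and so on.
Summing a geometric series: total = 60.96·[0.8800·(1 − 0.8800^3) / (1 − 0.8800)] ≈ 142.3948 billion.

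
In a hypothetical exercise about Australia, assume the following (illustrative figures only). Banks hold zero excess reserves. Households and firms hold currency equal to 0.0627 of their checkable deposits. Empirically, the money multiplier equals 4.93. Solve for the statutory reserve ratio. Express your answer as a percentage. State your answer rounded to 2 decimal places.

Using m = 4.93. Since m = (1 + c)/(c + rr + e), the denominator satisfies c + rr + e = (1 + c)/m = (1 + 0.0627) / 4.93 ≈ 0.215558.
With c = 0.0627 and e = 0, the statutory reserve ratio is 0.215558 − 0.0627 − 0 = 0.152858.

15.29%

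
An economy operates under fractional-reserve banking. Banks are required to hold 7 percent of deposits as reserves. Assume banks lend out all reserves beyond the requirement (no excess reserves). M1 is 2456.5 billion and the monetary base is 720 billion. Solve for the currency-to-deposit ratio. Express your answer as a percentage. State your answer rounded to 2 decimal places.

31.56%

Using m = M/MB = 2456.5/720 ≈ 3.411806. From m = (1 + c)/(c + rr + e), rearranging gives 1 + c = m·(c + rr + e), so c·(1 − m) = m·(rr + e) − 1.
Hence c = [m·(rr + e) − 1]/(1 − m) = [3.411806 × (0.07 + 0) − 1] / (1 − 3.411806) ≈ 0.315603.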